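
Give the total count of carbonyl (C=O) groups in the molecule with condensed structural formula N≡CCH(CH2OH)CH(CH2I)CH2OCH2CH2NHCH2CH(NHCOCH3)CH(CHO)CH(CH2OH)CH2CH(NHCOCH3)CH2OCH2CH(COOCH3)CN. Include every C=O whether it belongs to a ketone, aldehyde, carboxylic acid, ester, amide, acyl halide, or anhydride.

4

CH(NHCOCH3): amide, 1 C=O (running total 1).
CH(CHO): aldehyde, 1 C=O (running total 2).
CH(NHCOCH3): amide, 1 C=O (running total 3).
CH(COOCH3): ester, 1 C=O (running total 4).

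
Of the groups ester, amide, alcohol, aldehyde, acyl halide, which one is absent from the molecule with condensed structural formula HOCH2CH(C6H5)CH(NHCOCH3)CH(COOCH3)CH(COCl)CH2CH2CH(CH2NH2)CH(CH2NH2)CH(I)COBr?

aldehyde

alcohol: present (HOCH2 — HO– on an sp³ carbon → alcohol).
acyl halide: present (CH(COCl) — pendant –C(=O)X: carbonyl C bonded to C and halogen → acyl halide).
amide: present (CH(NHCOCH3) — pendant –NHC(=O)CH3: N bonded to a carbonyl → amide (not amine)).
ester: present (CH(COOCH3) — pendant –COOCH3: carbonyl C bonded to C and –OCH3 → ester).
aldehyde: no segment matches this pattern.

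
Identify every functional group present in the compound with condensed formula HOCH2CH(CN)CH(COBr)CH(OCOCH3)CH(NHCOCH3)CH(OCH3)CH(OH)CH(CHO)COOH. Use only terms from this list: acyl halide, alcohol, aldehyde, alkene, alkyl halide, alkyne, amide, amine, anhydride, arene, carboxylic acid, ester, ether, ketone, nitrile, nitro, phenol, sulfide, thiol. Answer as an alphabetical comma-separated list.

acyl halide, alcohol, aldehyde, amide, carboxylic acid, ester, ether, nitrile

HO– on an sp³ carbon → alcohol.
pendant –C≡N: nitrile.
pendant –C(=O)X: carbonyl C bonded to C and halogen → acyl halide.
pendant –OC(=O)CH3: an acyloxy group → ester.
pendant –NHC(=O)CH3: N bonded to a carbonyl → amide (not amine).
pendant –OCH3: C–O–C with sp³ C, no adjacent C=O → ether.
–OH on an sp³ carbon → alcohol (secondary).
pendant –CHO: carbonyl C bonded to C and H → aldehyde.
–COOH: carbonyl C bonded to –OH and C → carboxylic acid (the –OH is not a separate alcohol).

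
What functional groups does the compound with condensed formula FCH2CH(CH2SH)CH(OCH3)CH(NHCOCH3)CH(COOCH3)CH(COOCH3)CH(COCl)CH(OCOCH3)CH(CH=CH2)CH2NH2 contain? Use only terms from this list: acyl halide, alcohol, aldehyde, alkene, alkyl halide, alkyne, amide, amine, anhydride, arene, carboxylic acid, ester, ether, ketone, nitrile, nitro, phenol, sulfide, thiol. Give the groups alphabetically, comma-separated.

halogen on an sp³ carbon → alkyl halide.
pendant –CH2SH → thiol.
pendant –OCH3: C–O–C with sp³ C, no adjacent C=O → ether.
pendant –NHC(=O)CH3: N bonded to a carbonyl → amide (not amine).
pendant –COOCH3: carbonyl C bonded to C and –OCH3 → ester.
pendant –COOCH3: carbonyl C bonded to C and –OCH3 → ester.
pendant –C(=O)X: carbonyl C bonded to C and halogen → acyl halide.
pendant –OC(=O)CH3: an acyloxy group → ester.
pendant –CH=CH2: C=C double bond → alkene.
–NH2 on an sp³ carbon with no adjacent C=O → amine.

acyl halide, alkene, alkyl halide, amide, amine, ester, ether, thiol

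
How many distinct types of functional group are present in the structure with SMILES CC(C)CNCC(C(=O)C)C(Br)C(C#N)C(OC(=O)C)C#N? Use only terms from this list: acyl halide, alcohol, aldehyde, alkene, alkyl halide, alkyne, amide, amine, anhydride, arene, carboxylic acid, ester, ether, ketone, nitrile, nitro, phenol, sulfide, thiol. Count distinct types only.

C–N–C with sp³ carbons and no adjacent C=O → amine (secondary).
pendant –COCH3: carbonyl C bonded to two carbons → ketone.
halogen on an sp³ carbon → alkyl halide.
pendant –C≡N: nitrile.
pendant –OC(=O)CH3: an acyloxy group → ester.
–C≡N: carbon triple-bonded to nitrogen → nitrile.
Distinct types present: alkyl halide, amine, ester, ketone, nitrile.

5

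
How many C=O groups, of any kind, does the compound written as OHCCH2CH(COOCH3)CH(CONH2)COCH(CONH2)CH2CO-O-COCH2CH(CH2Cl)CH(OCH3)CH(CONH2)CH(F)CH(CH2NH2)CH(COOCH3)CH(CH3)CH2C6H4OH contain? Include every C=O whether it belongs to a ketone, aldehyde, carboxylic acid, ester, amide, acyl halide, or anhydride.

OHC: aldehyde, 1 C=O (running total 1).
CH(COOCH3): ester, 1 C=O (running total 2).
CH(CONH2): amide, 1 C=O (running total 3).
CO: ketone, 1 C=O (running total 4).
CH(CONH2): amide, 1 C=O (running total 5).
CH2CO-O-COCH2: anhydride, 2 C=O (running total 7).
CH(CONH2): amide, 1 C=O (running total 8).
CH(COOCH3): ester, 1 C=O (running total 9).

9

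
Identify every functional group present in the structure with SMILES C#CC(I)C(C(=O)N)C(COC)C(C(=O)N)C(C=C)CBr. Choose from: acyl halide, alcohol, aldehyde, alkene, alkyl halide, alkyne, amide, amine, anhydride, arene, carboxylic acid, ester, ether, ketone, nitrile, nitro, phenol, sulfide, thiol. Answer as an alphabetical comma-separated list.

alkene, alkyl halide, alkyne, amide, ether

C≡C triple bond → alkyne.
halogen on an sp³ carbon → alkyl halide.
pendant –CONH2: carbonyl C bonded to C and N → amide.
pendant –CH2OCH3: C–O–C linkage → ether.
pendant –CONH2: carbonyl C bonded to C and N → amide.
pendant –CH=CH2: C=C double bond → alkene.
halogen on an sp³ carbon → alkyl halide.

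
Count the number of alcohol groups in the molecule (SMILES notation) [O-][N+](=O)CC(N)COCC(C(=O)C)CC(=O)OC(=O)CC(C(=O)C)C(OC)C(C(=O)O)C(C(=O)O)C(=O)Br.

0

Reading the structure from left to right:
  O2NCH2: –NO2 on carbon → nitro group.
  CH(NH2): –NH2 on an sp³ carbon with no adjacent C=O → amine.
  CH2OCH2: C–O–C with sp³ carbons on both sides and no adjacent C=O → ether.
  CH(COCH3): pendant –COCH3: carbonyl C bonded to two carbons → ketone.
  CH2CO-O-COCH2: two acyl groups sharing one oxygen, –C(=O)–O–C(=O)– → anhydride.
  CH(COCH3): pendant –COCH3: carbonyl C bonded to two carbons → ketone.
  CH(OCH3): pendant –OCH3: C–O–C with sp³ C, no adjacent C=O → ether.
  CH(COOH): pendant –COOH: carbonyl C bonded to C and –OH → carboxylic acid.
  CH(COOH): pendant –COOH: carbonyl C bonded to C and –OH → carboxylic acid.
  COBr: –C(=O)Br: carbonyl C bonded to C and to a halogen → acyl halide (not alkyl halide).
No segment is a alcohol: CH2OCH2 is ether, not alcohol; CH(COCH3) is ketone, not alcohol; CH(COCH3) is ketone, not alcohol. → 0.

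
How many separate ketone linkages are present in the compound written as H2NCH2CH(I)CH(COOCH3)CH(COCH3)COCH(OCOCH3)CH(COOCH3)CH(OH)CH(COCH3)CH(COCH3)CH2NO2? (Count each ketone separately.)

4

Reading the structure from left to right:
  H2NCH2: –NH2 on an sp³ carbon with no adjacent C=O → amine.
  CH(I): halogen on an sp³ carbon → alkyl halide.
  CH(COOCH3): pendant –COOCH3: carbonyl C bonded to C and –OCH3 → ester.
  CH(COCH3): pendant –COCH3: carbonyl C bonded to two carbons → ketone.
  CO: –C(=O)– with carbon on both sides → ketone.
  CH(OCOCH3): pendant –OC(=O)CH3: an acyloxy group → ester.
  CH(COOCH3): pendant –COOCH3: carbonyl C bonded to C and –OCH3 → ester.
  CH(OH): –OH on an sp³ carbon → alcohol (secondary).
  CH(COCH3): pendant –COCH3: carbonyl C bonded to two carbons → ketone.
  CH(COCH3): pendant –COCH3: carbonyl C bonded to two carbons → ketone.
  CH2NO2: –NO2 on carbon → nitro group.
Ketone appears at: CH(COCH3), CO, CH(COCH3), CH(COCH3) → 4.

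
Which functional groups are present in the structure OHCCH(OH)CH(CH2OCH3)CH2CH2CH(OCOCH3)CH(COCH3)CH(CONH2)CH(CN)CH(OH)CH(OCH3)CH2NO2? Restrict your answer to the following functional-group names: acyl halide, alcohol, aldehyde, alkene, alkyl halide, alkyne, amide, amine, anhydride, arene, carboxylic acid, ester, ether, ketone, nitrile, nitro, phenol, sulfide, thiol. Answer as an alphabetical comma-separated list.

Taking each segment in turn:
  OHC: terminal –CHO: carbonyl C bonded to H and C → aldehyde.
  CH(OH): –OH on an sp³ carbon → alcohol (secondary).
  CH(CH2OCH3): pendant –CH2OCH3: C–O–C linkage → ether.
  CH(OCOCH3): pendant –OC(=O)CH3: an acyloxy group → ester.
  CH(COCH3): pendant –COCH3: carbonyl C bonded to two carbons → ketone.
  CH(CONH2): pendant –CONH2: carbonyl C bonded to C and N → amide.
  CH(CN): pendant –C≡N: nitrile.
  CH(OH): –OH on an sp³ carbon → alcohol (secondary).
  CH(OCH3): pendant –OCH3: C–O–C with sp³ C, no adjacent C=O → ether.
  CH2NO2: –NO2 on carbon → nitro group.

alcohol, aldehyde, amide, ester, ether, ketone, nitrile, nitro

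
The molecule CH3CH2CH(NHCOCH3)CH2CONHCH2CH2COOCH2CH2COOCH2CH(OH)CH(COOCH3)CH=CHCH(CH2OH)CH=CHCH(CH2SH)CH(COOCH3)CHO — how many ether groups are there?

0

Working along the chain:
  CH(NHCOCH3): pendant –NHC(=O)CH3: N bonded to a carbonyl → amide (not amine).
  CH2CONHCH2: –C(=O)–N– linkage → amide (the N is not an amine).
  CH2COOCH2: –C(=O)–O–C with C on the carbonyl side → ester.
  CH2COOCH2: –C(=O)–O–C with C on the carbonyl side → ester.
  CH(OH): –OH on an sp³ carbon → alcohol (secondary).
  CH(COOCH3): pendant –COOCH3: carbonyl C bonded to C and –OCH3 → ester.
  CH=CH: C=C double bond → alkene.
  CH(CH2OH): pendant –CH2OH on an sp³ backbone C → alcohol.
  CH=CH: C=C double bond → alkene.
  CH(CH2SH): pendant –CH2SH → thiol.
  CH(COOCH3): pendant –COOCH3: carbonyl C bonded to C and –OCH3 → ester.
  CHO: terminal –CHO: carbonyl C bonded to H and C → aldehyde.
No segment is a ether: CH2COOCH2 is ester, not ether; CH2COOCH2 is ester, not ether; CH(OH) is alcohol, not ether. → 0.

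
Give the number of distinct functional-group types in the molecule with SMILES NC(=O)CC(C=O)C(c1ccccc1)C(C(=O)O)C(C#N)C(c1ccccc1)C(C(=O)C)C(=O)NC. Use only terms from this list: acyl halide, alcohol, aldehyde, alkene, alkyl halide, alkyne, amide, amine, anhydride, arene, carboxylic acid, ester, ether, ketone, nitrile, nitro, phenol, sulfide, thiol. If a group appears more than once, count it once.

Taking each segment in turn:
  H2NCO: –C(=O)NH2: carbonyl C bonded to C and to N → amide (the N is not a separate amine).
  CH(CHO): pendant –CHO: carbonyl C bonded to C and H → aldehyde.
  CH(C6H5): pendant –C6H5: benzene ring → arene.
  CH(COOH): pendant –COOH: carbonyl C bonded to C and –OH → carboxylic acid.
  CH(CN): pendant –C≡N: nitrile.
  CH(C6H5): pendant –C6H5: benzene ring → arene.
  CH(COCH3): pendant –COCH3: carbonyl C bonded to two carbons → ketone.
  CONHCH3: –C(=O)NHCH3: carbonyl C bonded to C and to N → amide (the N is not an amine).
Distinct types present: aldehyde, amide, arene, carboxylic acid, ketone, nitrile.

6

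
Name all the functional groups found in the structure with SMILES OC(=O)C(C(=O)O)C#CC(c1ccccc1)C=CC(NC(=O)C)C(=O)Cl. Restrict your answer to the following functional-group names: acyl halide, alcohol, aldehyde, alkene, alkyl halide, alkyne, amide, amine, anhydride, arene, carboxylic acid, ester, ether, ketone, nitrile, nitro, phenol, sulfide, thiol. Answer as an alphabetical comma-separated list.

–COOH: carbonyl C bonded to –OH and C → carboxylic acid (the –OH is not a separate alcohol).
pendant –COOH: carbonyl C bonded to C and –OH → carboxylic acid.
C≡C triple bond → alkyne.
pendant –C6H5: benzene ring → arene.
C=C double bond → alkene.
pendant –NHC(=O)CH3: N bonded to a carbonyl → amide (not amine).
–C(=O)Cl: carbonyl C bonded to C and to a halogen → acyl halide (not alkyl halide).

acyl halide, alkene, alkyne, amide, arene, carboxylic acid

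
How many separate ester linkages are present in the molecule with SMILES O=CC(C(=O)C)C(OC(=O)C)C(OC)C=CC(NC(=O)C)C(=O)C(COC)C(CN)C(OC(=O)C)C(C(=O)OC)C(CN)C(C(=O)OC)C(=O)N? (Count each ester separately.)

Taking each segment in turn:
  OHC: terminal –CHO: carbonyl C bonded to H and C → aldehyde.
  CH(COCH3): pendant –COCH3: carbonyl C bonded to two carbons → ketone.
  CH(OCOCH3): pendant –OC(=O)CH3: an acyloxy group → ester.
  CH(OCH3): pendant –OCH3: C–O–C with sp³ C, no adjacent C=O → ether.
  CH=CH: C=C double bond → alkene.
  CH(NHCOCH3): pendant –NHC(=O)CH3: N bonded to a carbonyl → amide (not amine).
  CO: –C(=O)– with carbon on both sides → ketone.
  CH(CH2OCH3): pendant –CH2OCH3: C–O–C linkage → ether.
  CH(CH2NH2): pendant –CH2NH2: N on sp³ C, no adjacent C=O → amine.
  CH(OCOCH3): pendant –OC(=O)CH3: an acyloxy group → ester.
  CH(COOCH3): pendant –COOCH3: carbonyl C bonded to C and –OCH3 → ester.
  CH(CH2NH2): pendant –CH2NH2: N on sp³ C, no adjacent C=O → amine.
  CH(COOCH3): pendant –COOCH3: carbonyl C bonded to C and –OCH3 → ester.
  CONH2: –C(=O)NH2: carbonyl C bonded to C and to N → amide (the N is not a separate amine).
Ester appears at: CH(OCOCH3), CH(OCOCH3), CH(COOCH3), CH(COOCH3) → 4.

4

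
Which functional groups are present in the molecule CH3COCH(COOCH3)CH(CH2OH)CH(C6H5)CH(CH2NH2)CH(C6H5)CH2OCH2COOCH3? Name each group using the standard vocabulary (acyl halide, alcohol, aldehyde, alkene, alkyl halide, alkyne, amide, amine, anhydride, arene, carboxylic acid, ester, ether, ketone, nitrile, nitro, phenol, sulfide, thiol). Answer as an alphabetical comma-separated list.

–C(=O)– with carbon on both sides → ketone.
pendant –COOCH3: carbonyl C bonded to C and –OCH3 → ester.
pendant –CH2OH on an sp³ backbone C → alcohol.
pendant –C6H5: benzene ring → arene.
pendant –CH2NH2: N on sp³ C, no adjacent C=O → amine.
pendant –C6H5: benzene ring → arene.
C–O–C with sp³ carbons on both sides and no adjacent C=O → ether.
–C(=O)OCH3: carbonyl C bonded to C and to –OCH3 → ester (not ketone + ether).

alcohol, amine, arene, ester, ether, ketone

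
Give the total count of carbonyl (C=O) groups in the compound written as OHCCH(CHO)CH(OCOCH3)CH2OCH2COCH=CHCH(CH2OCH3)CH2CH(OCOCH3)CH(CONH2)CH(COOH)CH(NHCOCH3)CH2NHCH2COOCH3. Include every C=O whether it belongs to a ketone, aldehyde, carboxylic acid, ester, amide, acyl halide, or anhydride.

9

OHC: aldehyde, 1 C=O (running total 1).
CH(CHO): aldehyde, 1 C=O (running total 2).
CH(OCOCH3): ester, 1 C=O (running total 3).
CO: ketone, 1 C=O (running total 4).
CH(OCOCH3): ester, 1 C=O (running total 5).
CH(CONH2): amide, 1 C=O (running total 6).
CH(COOH): carboxylic acid, 1 C=O (running total 7).
CH(NHCOCH3): amide, 1 C=O (running total 8).
COOCH3: ester, 1 C=O (running total 9).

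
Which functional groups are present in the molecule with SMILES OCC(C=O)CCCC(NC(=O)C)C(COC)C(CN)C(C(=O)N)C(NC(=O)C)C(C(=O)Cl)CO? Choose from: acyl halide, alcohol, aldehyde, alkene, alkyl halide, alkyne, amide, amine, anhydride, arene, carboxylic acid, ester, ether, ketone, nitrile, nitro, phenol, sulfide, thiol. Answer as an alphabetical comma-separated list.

Taking each segment in turn:
  HOCH2: HO– on an sp³ carbon → alcohol.
  CH(CHO): pendant –CHO: carbonyl C bonded to C and H → aldehyde.
  CH(NHCOCH3): pendant –NHC(=O)CH3: N bonded to a carbonyl → amide (not amine).
  CH(CH2OCH3): pendant –CH2OCH3: C–O–C linkage → ether.
  CH(CH2NH2): pendant –CH2NH2: N on sp³ C, no adjacent C=O → amine.
  CH(CONH2): pendant –CONH2: carbonyl C bonded to C and N → amide.
  CH(NHCOCH3): pendant –NHC(=O)CH3: N bonded to a carbonyl → amide (not amine).
  CH(COCl): pendant –C(=O)X: carbonyl C bonded to C and halogen → acyl halide.
  CH2OH: –OH on an sp³ carbon → alcohol.

acyl halide, alcohol, aldehyde, amide, amine, ether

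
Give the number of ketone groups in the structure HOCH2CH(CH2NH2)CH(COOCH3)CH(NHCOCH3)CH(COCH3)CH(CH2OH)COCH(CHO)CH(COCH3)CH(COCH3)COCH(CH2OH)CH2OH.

5

Working along the chain:
  HOCH2: HO– on an sp³ carbon → alcohol.
  CH(CH2NH2): pendant –CH2NH2: N on sp³ C, no adjacent C=O → amine.
  CH(COOCH3): pendant –COOCH3: carbonyl C bonded to C and –OCH3 → ester.
  CH(NHCOCH3): pendant –NHC(=O)CH3: N bonded to a carbonyl → amide (not amine).
  CH(COCH3): pendant –COCH3: carbonyl C bonded to two carbons → ketone.
  CH(CH2OH): pendant –CH2OH on an sp³ backbone C → alcohol.
  CO: –C(=O)– with carbon on both sides → ketone.
  CH(CHO): pendant –CHO: carbonyl C bonded to C and H → aldehyde.
  CH(COCH3): pendant –COCH3: carbonyl C bonded to two carbons → ketone.
  CH(COCH3): pendant –COCH3: carbonyl C bonded to two carbons → ketone.
  CO: –C(=O)– with carbon on both sides → ketone.
  CH(CH2OH): pendant –CH2OH on an sp³ backbone C → alcohol.
  CH2OH: –OH on an sp³ carbon → alcohol.
Ketone appears at: CH(COCH3), CO, CH(COCH3), CH(COCH3), CO → 5.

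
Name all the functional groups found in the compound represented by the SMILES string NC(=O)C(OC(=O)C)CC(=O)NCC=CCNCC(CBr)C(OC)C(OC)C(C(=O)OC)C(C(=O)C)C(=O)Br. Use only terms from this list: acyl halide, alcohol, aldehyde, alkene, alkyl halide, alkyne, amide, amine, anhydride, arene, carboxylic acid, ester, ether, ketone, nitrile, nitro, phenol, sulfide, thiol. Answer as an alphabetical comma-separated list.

Taking each segment in turn:
  H2NCO: –C(=O)NH2: carbonyl C bonded to C and to N → amide (the N is not a separate amine).
  CH(OCOCH3): pendant –OC(=O)CH3: an acyloxy group → ester.
  CH2CONHCH2: –C(=O)–N– linkage → amide (the N is not an amine).
  CH=CH: C=C double bond → alkene.
  CH2NHCH2: C–N–C with sp³ carbons and no adjacent C=O → amine (secondary).
  CH(CH2Br): pendant –CH2X: halogen on sp³ carbon → alkyl halide.
  CH(OCH3): pendant –OCH3: C–O–C with sp³ C, no adjacent C=O → ether.
  CH(OCH3): pendant –OCH3: C–O–C with sp³ C, no adjacent C=O → ether.
  CH(COOCH3): pendant –COOCH3: carbonyl C bonded to C and –OCH3 → ester.
  CH(COCH3): pendant –COCH3: carbonyl C bonded to two carbons → ketone.
  COBr: –C(=O)Br: carbonyl C bonded to C and to a halogen → acyl halide (not alkyl halide).

acyl halide, alkene, alkyl halide, amide, amine, ester, ether, ketone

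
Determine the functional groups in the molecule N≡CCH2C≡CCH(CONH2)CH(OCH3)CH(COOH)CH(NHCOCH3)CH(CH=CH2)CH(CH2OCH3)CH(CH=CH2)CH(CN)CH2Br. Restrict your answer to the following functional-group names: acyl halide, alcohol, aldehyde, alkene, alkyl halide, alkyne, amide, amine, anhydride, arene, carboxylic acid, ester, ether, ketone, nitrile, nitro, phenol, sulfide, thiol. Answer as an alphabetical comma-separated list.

Working along the chain:
  N≡C: N≡C–: carbon triple-bonded to nitrogen → nitrile.
  C≡C: C≡C triple bond → alkyne.
  CH(CONH2): pendant –CONH2: carbonyl C bonded to C and N → amide.
  CH(OCH3): pendant –OCH3: C–O–C with sp³ C, no adjacent C=O → ether.
  CH(COOH): pendant –COOH: carbonyl C bonded to C and –OH → carboxylic acid.
  CH(NHCOCH3): pendant –NHC(=O)CH3: N bonded to a carbonyl → amide (not amine).
  CH(CH=CH2): pendant –CH=CH2: C=C double bond → alkene.
  CH(CH2OCH3): pendant –CH2OCH3: C–O–C linkage → ether.
  CH(CH=CH2): pendant –CH=CH2: C=C double bond → alkene.
  CH(CN): pendant –C≡N: nitrile.
  CH2Br: halogen on an sp³ carbon → alkyl halide.

alkene, alkyl halide, alkyne, amide, carboxylic acid, ether, nitrile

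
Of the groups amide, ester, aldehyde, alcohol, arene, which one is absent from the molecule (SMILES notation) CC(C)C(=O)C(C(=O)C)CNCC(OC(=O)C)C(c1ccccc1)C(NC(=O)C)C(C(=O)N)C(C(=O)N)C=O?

amide: present (CH(NHCOCH3) — pendant –NHC(=O)CH3: N bonded to a carbonyl → amide (not amine)).
ester: present (CH(OCOCH3) — pendant –OC(=O)CH3: an acyloxy group → ester).
arene: present (CH(C6H5) — pendant –C6H5: benzene ring → arene).
aldehyde: present (CHO — terminal –CHO: carbonyl C bonded to H and C → aldehyde).
alcohol: no segment matches this pattern.

alcohol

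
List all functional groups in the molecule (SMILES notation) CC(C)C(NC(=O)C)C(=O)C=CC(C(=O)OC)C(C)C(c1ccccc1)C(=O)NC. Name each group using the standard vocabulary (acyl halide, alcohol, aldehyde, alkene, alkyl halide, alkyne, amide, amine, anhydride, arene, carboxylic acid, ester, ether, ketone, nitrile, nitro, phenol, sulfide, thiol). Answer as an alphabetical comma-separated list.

alkene, amide, arene, ester, ketone

pendant –NHC(=O)CH3: N bonded to a carbonyl → amide (not amine).
–C(=O)– with carbon on both sides → ketone.
C=C double bond → alkene.
pendant –COOCH3: carbonyl C bonded to C and –OCH3 → ester.
pendant –C6H5: benzene ring → arene.
–C(=O)NHCH3: carbonyl C bonded to C and to N → amide (the N is not an amine).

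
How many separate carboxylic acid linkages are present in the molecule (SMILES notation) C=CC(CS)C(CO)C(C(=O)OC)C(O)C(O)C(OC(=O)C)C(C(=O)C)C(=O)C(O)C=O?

C=C double bond → alkene.
pendant –CH2SH → thiol.
pendant –CH2OH on an sp³ backbone C → alcohol.
pendant –COOCH3: carbonyl C bonded to C and –OCH3 → ester.
–OH on an sp³ carbon → alcohol (secondary).
–OH on an sp³ carbon → alcohol (secondary).
pendant –OC(=O)CH3: an acyloxy group → ester.
pendant –COCH3: carbonyl C bonded to two carbons → ketone.
–C(=O)– with carbon on both sides → ketone.
–OH on an sp³ carbon → alcohol (secondary).
terminal –CHO: carbonyl C bonded to H and C → aldehyde.
No segment is a carboxylic acid: CH(CH2OH) is alcohol, not carboxylic acid; CH(COOCH3) is ester, not carboxylic acid; CH(OH) is alcohol, not carboxylic acid. → 0.

0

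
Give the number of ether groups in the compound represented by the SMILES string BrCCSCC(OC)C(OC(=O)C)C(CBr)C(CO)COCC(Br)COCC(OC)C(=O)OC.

4

Working along the chain:
  BrCH2: halogen on an sp³ carbon → alkyl halide.
  CH2SCH2: C–S–C linkage → sulfide (thioether).
  CH(OCH3): pendant –OCH3: C–O–C with sp³ C, no adjacent C=O → ether.
  CH(OCOCH3): pendant –OC(=O)CH3: an acyloxy group → ester.
  CH(CH2Br): pendant –CH2X: halogen on sp³ carbon → alkyl halide.
  CH(CH2OH): pendant –CH2OH on an sp³ backbone C → alcohol.
  CH2OCH2: C–O–C with sp³ carbons on both sides and no adjacent C=O → ether.
  CH(Br): halogen on an sp³ carbon → alkyl halide.
  CH2OCH2: C–O–C with sp³ carbons on both sides and no adjacent C=O → ether.
  CH(OCH3): pendant –OCH3: C–O–C with sp³ C, no adjacent C=O → ether.
  COOCH3: –C(=O)OCH3: carbonyl C bonded to C and to –OCH3 → ester (not ketone + ether).
Ether appears at: CH(OCH3), CH2OCH2, CH2OCH2, CH(OCH3) → 4.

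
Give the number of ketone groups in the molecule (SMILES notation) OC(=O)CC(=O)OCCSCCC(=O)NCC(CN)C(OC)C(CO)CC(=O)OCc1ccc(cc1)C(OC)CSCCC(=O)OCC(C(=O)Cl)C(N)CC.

0

Reading the structure from left to right:
  HOOC: –COOH: carbonyl C bonded to –OH and C → carboxylic acid (the –OH is not a separate alcohol).
  CH2COOCH2: –C(=O)–O–C with C on the carbonyl side → ester.
  CH2SCH2: C–S–C linkage → sulfide (thioether).
  CH2CONHCH2: –C(=O)–N– linkage → amide (the N is not an amine).
  CH(CH2NH2): pendant –CH2NH2: N on sp³ C, no adjacent C=O → amine.
  CH(OCH3): pendant –OCH3: C–O–C with sp³ C, no adjacent C=O → ether.
  CH(CH2OH): pendant –CH2OH on an sp³ backbone C → alcohol.
  CH2COOCH2: –C(=O)–O–C with C on the carbonyl side → ester.
  C6H4: para-disubstituted benzene ring → arene.
  CH(OCH3): pendant –OCH3: C–O–C with sp³ C, no adjacent C=O → ether.
  CH2SCH2: C–S–C linkage → sulfide (thioether).
  CH2COOCH2: –C(=O)–O–C with C on the carbonyl side → ester.
  CH(COCl): pendant –C(=O)X: carbonyl C bonded to C and halogen → acyl halide.
  CH(NH2): –NH2 on an sp³ carbon with no adjacent C=O → amine.
No segment is a ketone: HOOC is carboxylic acid, not ketone; CH2COOCH2 is ester, not ketone; CH2CONHCH2 is amide, not ketone. → 0.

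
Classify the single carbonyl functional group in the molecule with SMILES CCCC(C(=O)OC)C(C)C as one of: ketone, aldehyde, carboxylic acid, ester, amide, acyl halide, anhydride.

The carbonyl is in the CH(COOCH3) segment: pendant –COOCH3: carbonyl C bonded to C and –OCH3 → ester.

ester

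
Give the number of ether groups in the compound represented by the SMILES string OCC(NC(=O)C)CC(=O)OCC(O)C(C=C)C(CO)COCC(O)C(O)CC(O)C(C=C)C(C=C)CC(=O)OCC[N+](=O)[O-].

Taking each segment in turn:
  HOCH2: HO– on an sp³ carbon → alcohol.
  CH(NHCOCH3): pendant –NHC(=O)CH3: N bonded to a carbonyl → amide (not amine).
  CH2COOCH2: –C(=O)–O–C with C on the carbonyl side → ester.
  CH(OH): –OH on an sp³ carbon → alcohol (secondary).
  CH(CH=CH2): pendant –CH=CH2: C=C double bond → alkene.
  CH(CH2OH): pendant –CH2OH on an sp³ backbone C → alcohol.
  CH2OCH2: C–O–C with sp³ carbons on both sides and no adjacent C=O → ether.
  CH(OH): –OH on an sp³ carbon → alcohol (secondary).
  CH(OH): –OH on an sp³ carbon → alcohol (secondary).
  CH(OH): –OH on an sp³ carbon → alcohol (secondary).
  CH(CH=CH2): pendant –CH=CH2: C=C double bond → alkene.
  CH(CH=CH2): pendant –CH=CH2: C=C double bond → alkene.
  CH2COOCH2: –C(=O)–O–C with C on the carbonyl side → ester.
  CH2NO2: –NO2 on carbon → nitro group.
Ether appears at: CH2OCH2 → 1.

1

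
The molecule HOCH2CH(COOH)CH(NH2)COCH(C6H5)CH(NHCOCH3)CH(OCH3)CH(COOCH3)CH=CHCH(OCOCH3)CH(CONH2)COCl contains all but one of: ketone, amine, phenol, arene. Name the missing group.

arene: present (CH(C6H5) — pendant –C6H5: benzene ring → arene).
ketone: present (CO — –C(=O)– with carbon on both sides → ketone).
amine: present (CH(NH2) — –NH2 on an sp³ carbon with no adjacent C=O → amine).
phenol: absent. In HOCH2, the –OH is on an sp³ carbon, not on an aromatic ring, so it is an alcohol.

phenol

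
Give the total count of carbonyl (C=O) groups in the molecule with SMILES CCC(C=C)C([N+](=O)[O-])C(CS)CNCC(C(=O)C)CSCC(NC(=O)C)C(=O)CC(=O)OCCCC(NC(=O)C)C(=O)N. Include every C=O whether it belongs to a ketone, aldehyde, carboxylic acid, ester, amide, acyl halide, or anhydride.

6

CH(COCH3): ketone, 1 C=O (running total 1).
CH(NHCOCH3): amide, 1 C=O (running total 2).
CO: ketone, 1 C=O (running total 3).
CH2COOCH2: ester, 1 C=O (running total 4).
CH(NHCOCH3): amide, 1 C=O (running total 5).
CONH2: amide, 1 C=O (running total 6).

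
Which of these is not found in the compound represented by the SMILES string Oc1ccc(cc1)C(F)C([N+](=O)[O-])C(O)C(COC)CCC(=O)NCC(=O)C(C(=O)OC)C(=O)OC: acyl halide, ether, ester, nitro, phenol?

phenol: present (HOC6H4 — –OH attached directly to an aromatic ring → phenol (not alcohol); the ring itself is an arene).
ester: present (CH(COOCH3) — pendant –COOCH3: carbonyl C bonded to C and –OCH3 → ester).
ether: present (CH(CH2OCH3) — pendant –CH2OCH3: C–O–C linkage → ether).
nitro: present (CH(NO2) — –NO2 on an sp³ carbon → nitro (the N=O is not a carbonyl)).
acyl halide: no segment matches this pattern.

acyl halide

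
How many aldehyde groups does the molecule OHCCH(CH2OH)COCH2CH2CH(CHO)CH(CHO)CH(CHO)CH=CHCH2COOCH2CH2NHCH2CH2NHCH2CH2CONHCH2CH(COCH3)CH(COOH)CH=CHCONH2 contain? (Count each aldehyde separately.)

4

Taking each segment in turn:
  OHC: terminal –CHO: carbonyl C bonded to H and C → aldehyde.
  CH(CH2OH): pendant –CH2OH on an sp³ backbone C → alcohol.
  CO: –C(=O)– with carbon on both sides → ketone.
  CH(CHO): pendant –CHO: carbonyl C bonded to C and H → aldehyde.
  CH(CHO): pendant –CHO: carbonyl C bonded to C and H → aldehyde.
  CH(CHO): pendant –CHO: carbonyl C bonded to C and H → aldehyde.
  CH=CH: C=C double bond → alkene.
  CH2COOCH2: –C(=O)–O–C with C on the carbonyl side → ester.
  CH2NHCH2: C–N–C with sp³ carbons and no adjacent C=O → amine (secondary).
  CH2NHCH2: C–N–C with sp³ carbons and no adjacent C=O → amine (secondary).
  CH2CONHCH2: –C(=O)–N– linkage → amide (the N is not an amine).
  CH(COCH3): pendant –COCH3: carbonyl C bonded to two carbons → ketone.
  CH(COOH): pendant –COOH: carbonyl C bonded to C and –OH → carboxylic acid.
  CH=CH: C=C double bond → alkene.
  CONH2: –C(=O)NH2: carbonyl C bonded to C and to N → amide (the N is not a separate amine).
Aldehyde appears at: OHC, CH(CHO), CH(CHO), CH(CHO) → 4.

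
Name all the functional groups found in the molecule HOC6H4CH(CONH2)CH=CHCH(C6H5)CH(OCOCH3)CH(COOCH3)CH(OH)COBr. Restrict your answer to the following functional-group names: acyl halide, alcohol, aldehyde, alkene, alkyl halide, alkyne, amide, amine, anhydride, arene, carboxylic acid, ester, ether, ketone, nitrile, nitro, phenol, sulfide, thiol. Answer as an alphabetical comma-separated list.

acyl halide, alcohol, alkene, amide, arene, ester, phenol

Taking each segment in turn:
  HOC6H4: –OH attached directly to an aromatic ring → phenol (not alcohol); the ring itself is an arene.
  CH(CONH2): pendant –CONH2: carbonyl C bonded to C and N → amide.
  CH=CH: C=C double bond → alkene.
  CH(C6H5): pendant –C6H5: benzene ring → arene.
  CH(OCOCH3): pendant –OC(=O)CH3: an acyloxy group → ester.
  CH(COOCH3): pendant –COOCH3: carbonyl C bonded to C and –OCH3 → ester.
  CH(OH): –OH on an sp³ carbon → alcohol (secondary).
  COBr: –C(=O)Br: carbonyl C bonded to C and to a halogen → acyl halide (not alkyl halide).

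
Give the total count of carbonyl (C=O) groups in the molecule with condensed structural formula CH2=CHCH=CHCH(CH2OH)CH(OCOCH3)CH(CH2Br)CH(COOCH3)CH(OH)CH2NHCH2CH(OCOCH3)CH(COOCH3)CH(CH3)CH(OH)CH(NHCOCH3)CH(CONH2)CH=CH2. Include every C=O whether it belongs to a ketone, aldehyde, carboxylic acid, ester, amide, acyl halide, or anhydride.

CH(OCOCH3): ester, 1 C=O (running total 1).
CH(COOCH3): ester, 1 C=O (running total 2).
CH(OCOCH3): ester, 1 C=O (running total 3).
CH(COOCH3): ester, 1 C=O (running total 4).
CH(NHCOCH3): amide, 1 C=O (running total 5).
CH(CONH2): amide, 1 C=O (running total 6).

6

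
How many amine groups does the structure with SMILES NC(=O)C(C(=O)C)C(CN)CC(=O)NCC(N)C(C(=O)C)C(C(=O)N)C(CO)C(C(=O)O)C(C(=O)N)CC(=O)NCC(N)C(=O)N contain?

Reading the structure from left to right:
  H2NCO: –C(=O)NH2: carbonyl C bonded to C and to N → amide (the N is not a separate amine).
  CH(COCH3): pendant –COCH3: carbonyl C bonded to two carbons → ketone.
  CH(CH2NH2): pendant –CH2NH2: N on sp³ C, no adjacent C=O → amine.
  CH2CONHCH2: –C(=O)–N– linkage → amide (the N is not an amine).
  CH(NH2): –NH2 on an sp³ carbon with no adjacent C=O → amine.
  CH(COCH3): pendant –COCH3: carbonyl C bonded to two carbons → ketone.
  CH(CONH2): pendant –CONH2: carbonyl C bonded to C and N → amide.
  CH(CH2OH): pendant –CH2OH on an sp³ backbone C → alcohol.
  CH(COOH): pendant –COOH: carbonyl C bonded to C and –OH → carboxylic acid.
  CH(CONH2): pendant –CONH2: carbonyl C bonded to C and N → amide.
  CH2CONHCH2: –C(=O)–N– linkage → amide (the N is not an amine).
  CH(NH2): –NH2 on an sp³ carbon with no adjacent C=O → amine.
  CONH2: –C(=O)NH2: carbonyl C bonded to C and to N → amide (the N is not a separate amine).
Amine appears at: CH(CH2NH2), CH(NH2), CH(NH2) → 3.

3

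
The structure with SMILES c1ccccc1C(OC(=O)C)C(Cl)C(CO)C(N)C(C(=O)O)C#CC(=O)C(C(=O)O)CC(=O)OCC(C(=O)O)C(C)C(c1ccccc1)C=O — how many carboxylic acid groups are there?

3

Taking each segment in turn:
  C6H5: C6H5– phenyl ring → arene.
  CH(OCOCH3): pendant –OC(=O)CH3: an acyloxy group → ester.
  CH(Cl): halogen on an sp³ carbon → alkyl halide.
  CH(CH2OH): pendant –CH2OH on an sp³ backbone C → alcohol.
  CH(NH2): –NH2 on an sp³ carbon with no adjacent C=O → amine.
  CH(COOH): pendant –COOH: carbonyl C bonded to C and –OH → carboxylic acid.
  C≡C: C≡C triple bond → alkyne.
  CO: –C(=O)– with carbon on both sides → ketone.
  CH(COOH): pendant –COOH: carbonyl C bonded to C and –OH → carboxylic acid.
  CH2COOCH2: –C(=O)–O–C with C on the carbonyl side → ester.
  CH(COOH): pendant –COOH: carbonyl C bonded to C and –OH → carboxylic acid.
  CH(C6H5): pendant –C6H5: benzene ring → arene.
  CHO: terminal –CHO: carbonyl C bonded to H and C → aldehyde.
Carboxylic acid appears at: CH(COOH), CH(COOH), CH(COOH) → 3.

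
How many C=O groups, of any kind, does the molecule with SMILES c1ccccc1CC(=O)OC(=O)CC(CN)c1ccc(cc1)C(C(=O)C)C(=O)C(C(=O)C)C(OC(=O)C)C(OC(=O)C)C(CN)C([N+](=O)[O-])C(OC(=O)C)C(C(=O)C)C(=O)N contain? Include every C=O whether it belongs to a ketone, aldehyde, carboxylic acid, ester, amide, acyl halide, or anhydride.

CH2CO-O-COCH2: anhydride, 2 C=O (running total 2).
CH(COCH3): ketone, 1 C=O (running total 3).
CO: ketone, 1 C=O (running total 4).
CH(COCH3): ketone, 1 C=O (running total 5).
CH(OCOCH3): ester, 1 C=O (running total 6).
CH(OCOCH3): ester, 1 C=O (running total 7).
CH(OCOCH3): ester, 1 C=O (running total 8).
CH(COCH3): ketone, 1 C=O (running total 9).
CONH2: amide, 1 C=O (running total 10).

10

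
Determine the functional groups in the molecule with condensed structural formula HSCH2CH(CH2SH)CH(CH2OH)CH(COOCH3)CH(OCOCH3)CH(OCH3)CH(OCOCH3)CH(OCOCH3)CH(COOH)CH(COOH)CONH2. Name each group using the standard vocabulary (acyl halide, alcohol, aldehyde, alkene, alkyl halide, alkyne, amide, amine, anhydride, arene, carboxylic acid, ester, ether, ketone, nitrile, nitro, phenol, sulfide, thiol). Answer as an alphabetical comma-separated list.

Taking each segment in turn:
  HSCH2: –SH on an sp³ carbon → thiol.
  CH(CH2SH): pendant –CH2SH → thiol.
  CH(CH2OH): pendant –CH2OH on an sp³ backbone C → alcohol.
  CH(COOCH3): pendant –COOCH3: carbonyl C bonded to C and –OCH3 → ester.
  CH(OCOCH3): pendant –OC(=O)CH3: an acyloxy group → ester.
  CH(OCH3): pendant –OCH3: C–O–C with sp³ C, no adjacent C=O → ether.
  CH(OCOCH3): pendant –OC(=O)CH3: an acyloxy group → ester.
  CH(OCOCH3): pendant –OC(=O)CH3: an acyloxy group → ester.
  CH(COOH): pendant –COOH: carbonyl C bonded to C and –OH → carboxylic acid.
  CH(COOH): pendant –COOH: carbonyl C bonded to C and –OH → carboxylic acid.
  CONH2: –C(=O)NH2: carbonyl C bonded to C and to N → amide (the N is not a separate amine).

alcohol, amide, carboxylic acid, ester, ether, thiol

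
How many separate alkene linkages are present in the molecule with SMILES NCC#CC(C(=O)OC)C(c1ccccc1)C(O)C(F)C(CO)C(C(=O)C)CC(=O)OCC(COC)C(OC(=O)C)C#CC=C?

Reading the structure from left to right:
  H2NCH2: –NH2 on an sp³ carbon with no adjacent C=O → amine.
  C≡C: C≡C triple bond → alkyne.
  CH(COOCH3): pendant –COOCH3: carbonyl C bonded to C and –OCH3 → ester.
  CH(C6H5): pendant –C6H5: benzene ring → arene.
  CH(OH): –OH on an sp³ carbon → alcohol (secondary).
  CH(F): halogen on an sp³ carbon → alkyl halide.
  CH(CH2OH): pendant –CH2OH on an sp³ backbone C → alcohol.
  CH(COCH3): pendant –COCH3: carbonyl C bonded to two carbons → ketone.
  CH2COOCH2: –C(=O)–O–C with C on the carbonyl side → ester.
  CH(CH2OCH3): pendant –CH2OCH3: C–O–C linkage → ether.
  CH(OCOCH3): pendant –OC(=O)CH3: an acyloxy group → ester.
  C≡C: C≡C triple bond → alkyne.
  CH=CH2: C=C double bond → alkene.
Alkene appears at: CH=CH2 → 1.

1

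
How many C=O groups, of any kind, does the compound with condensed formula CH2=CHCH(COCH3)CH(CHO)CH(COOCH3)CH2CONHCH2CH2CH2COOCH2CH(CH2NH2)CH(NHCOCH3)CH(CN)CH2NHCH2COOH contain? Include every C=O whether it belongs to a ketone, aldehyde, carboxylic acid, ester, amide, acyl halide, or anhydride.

CH(COCH3): ketone, 1 C=O (running total 1).
CH(CHO): aldehyde, 1 C=O (running total 2).
CH(COOCH3): ester, 1 C=O (running total 3).
CH2CONHCH2: amide, 1 C=O (running total 4).
CH2COOCH2: ester, 1 C=O (running total 5).
CH(NHCOCH3): amide, 1 C=O (running total 6).
COOH: carboxylic acid, 1 C=O (running total 7).

7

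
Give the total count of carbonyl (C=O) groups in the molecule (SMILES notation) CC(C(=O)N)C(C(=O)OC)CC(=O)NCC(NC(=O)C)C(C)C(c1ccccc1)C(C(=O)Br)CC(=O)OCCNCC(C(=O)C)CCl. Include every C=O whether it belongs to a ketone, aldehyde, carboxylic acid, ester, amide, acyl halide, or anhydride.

CH(CONH2): amide, 1 C=O (running total 1).
CH(COOCH3): ester, 1 C=O (running total 2).
CH2CONHCH2: amide, 1 C=O (running total 3).
CH(NHCOCH3): amide, 1 C=O (running total 4).
CH(COBr): acyl halide, 1 C=O (running total 5).
CH2COOCH2: ester, 1 C=O (running total 6).
CH(COCH3): ketone, 1 C=O (running total 7).

7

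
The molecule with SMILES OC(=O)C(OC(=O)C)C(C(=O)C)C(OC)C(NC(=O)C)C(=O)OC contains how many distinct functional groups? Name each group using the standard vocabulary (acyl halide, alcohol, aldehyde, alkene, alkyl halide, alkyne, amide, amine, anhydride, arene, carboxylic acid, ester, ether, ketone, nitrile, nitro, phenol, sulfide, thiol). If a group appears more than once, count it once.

5

–COOH: carbonyl C bonded to –OH and C → carboxylic acid (the –OH is not a separate alcohol).
pendant –OC(=O)CH3: an acyloxy group → ester.
pendant –COCH3: carbonyl C bonded to two carbons → ketone.
pendant –OCH3: C–O–C with sp³ C, no adjacent C=O → ether.
pendant –NHC(=O)CH3: N bonded to a carbonyl → amide (not amine).
–C(=O)OCH3: carbonyl C bonded to C and to –OCH3 → ester (not ketone + ether).
Distinct types present: amide, carboxylic acid, ester, ether, ketone.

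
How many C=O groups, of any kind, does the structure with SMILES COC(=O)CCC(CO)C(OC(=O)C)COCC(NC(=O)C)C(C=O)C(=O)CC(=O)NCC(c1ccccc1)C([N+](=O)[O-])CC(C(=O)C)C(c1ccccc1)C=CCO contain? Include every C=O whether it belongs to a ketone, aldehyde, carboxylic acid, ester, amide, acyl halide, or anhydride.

7

CH3OOC: ester, 1 C=O (running total 1).
CH(OCOCH3): ester, 1 C=O (running total 2).
CH(NHCOCH3): amide, 1 C=O (running total 3).
CH(CHO): aldehyde, 1 C=O (running total 4).
CO: ketone, 1 C=O (running total 5).
CH2CONHCH2: amide, 1 C=O (running total 6).
CH(COCH3): ketone, 1 C=O (running total 7).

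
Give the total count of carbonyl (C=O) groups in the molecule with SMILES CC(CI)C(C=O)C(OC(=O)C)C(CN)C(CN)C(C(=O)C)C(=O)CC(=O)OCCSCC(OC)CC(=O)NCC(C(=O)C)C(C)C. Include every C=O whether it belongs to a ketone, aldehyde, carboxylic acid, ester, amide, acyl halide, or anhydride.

CH(CHO): aldehyde, 1 C=O (running total 1).
CH(OCOCH3): ester, 1 C=O (running total 2).
CH(COCH3): ketone, 1 C=O (running total 3).
CO: ketone, 1 C=O (running total 4).
CH2COOCH2: ester, 1 C=O (running total 5).
CH2CONHCH2: amide, 1 C=O (running total 6).
CH(COCH3): ketone, 1 C=O (running total 7).

7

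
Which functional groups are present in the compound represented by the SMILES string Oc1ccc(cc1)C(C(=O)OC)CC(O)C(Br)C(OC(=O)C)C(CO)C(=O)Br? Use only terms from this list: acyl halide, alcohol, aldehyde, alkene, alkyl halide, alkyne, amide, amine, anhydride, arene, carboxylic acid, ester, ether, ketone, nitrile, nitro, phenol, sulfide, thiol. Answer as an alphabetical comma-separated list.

acyl halide, alcohol, alkyl halide, arene, ester, phenol

Reading the structure from left to right:
  HOC6H4: –OH attached directly to an aromatic ring → phenol (not alcohol); the ring itself is an arene.
  CH(COOCH3): pendant –COOCH3: carbonyl C bonded to C and –OCH3 → ester.
  CH(OH): –OH on an sp³ carbon → alcohol (secondary).
  CH(Br): halogen on an sp³ carbon → alkyl halide.
  CH(OCOCH3): pendant –OC(=O)CH3: an acyloxy group → ester.
  CH(CH2OH): pendant –CH2OH on an sp³ backbone C → alcohol.
  COBr: –C(=O)Br: carbonyl C bonded to C and to a halogen → acyl halide (not alkyl halide).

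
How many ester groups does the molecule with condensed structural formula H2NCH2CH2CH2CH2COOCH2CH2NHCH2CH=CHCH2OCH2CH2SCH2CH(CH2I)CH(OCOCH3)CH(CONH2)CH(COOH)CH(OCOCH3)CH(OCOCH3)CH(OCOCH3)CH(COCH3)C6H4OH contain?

5

Taking each segment in turn:
  H2NCH2: –NH2 on an sp³ carbon with no adjacent C=O → amine.
  CH2COOCH2: –C(=O)–O–C with C on the carbonyl side → ester.
  CH2NHCH2: C–N–C with sp³ carbons and no adjacent C=O → amine (secondary).
  CH=CH: C=C double bond → alkene.
  CH2OCH2: C–O–C with sp³ carbons on both sides and no adjacent C=O → ether.
  CH2SCH2: C–S–C linkage → sulfide (thioether).
  CH(CH2I): pendant –CH2X: halogen on sp³ carbon → alkyl halide.
  CH(OCOCH3): pendant –OC(=O)CH3: an acyloxy group → ester.
  CH(CONH2): pendant –CONH2: carbonyl C bonded to C and N → amide.
  CH(COOH): pendant –COOH: carbonyl C bonded to C and –OH → carboxylic acid.
  CH(OCOCH3): pendant –OC(=O)CH3: an acyloxy group → ester.
  CH(OCOCH3): pendant –OC(=O)CH3: an acyloxy group → ester.
  CH(OCOCH3): pendant –OC(=O)CH3: an acyloxy group → ester.
  CH(COCH3): pendant –COCH3: carbonyl C bonded to two carbons → ketone.
  C6H4OH: –OH attached directly to an aromatic ring → phenol (not alcohol); the ring itself is an arene.
Ester appears at: CH2COOCH2, CH(OCOCH3), CH(OCOCH3), CH(OCOCH3), CH(OCOCH3) → 5.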